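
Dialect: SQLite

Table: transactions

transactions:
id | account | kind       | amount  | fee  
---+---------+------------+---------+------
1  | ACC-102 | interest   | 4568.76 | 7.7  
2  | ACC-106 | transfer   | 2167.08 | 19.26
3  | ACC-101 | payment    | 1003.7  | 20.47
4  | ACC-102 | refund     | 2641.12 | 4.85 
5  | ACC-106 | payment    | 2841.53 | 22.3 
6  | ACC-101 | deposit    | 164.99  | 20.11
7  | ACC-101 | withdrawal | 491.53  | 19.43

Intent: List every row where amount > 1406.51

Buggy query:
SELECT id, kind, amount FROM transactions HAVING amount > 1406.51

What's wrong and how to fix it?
Bug: HAVING filters the output of aggregation, but this query has no GROUP BY and no aggregate functions, so SQLite rejects it (HAVING clause on a non-aggregate query); the condition here is per row

Fix: Replace HAVING with WHERE since the condition applies to individual rows

Corrected query:
SELECT id, kind, amount FROM transactions WHERE amount > 1406.51

Result:
id | kind     | amount 
---+----------+--------
1  | interest | 4568.76
2  | transfer | 2167.08
4  | refund   | 2641.12
5  | payment  | 2841.53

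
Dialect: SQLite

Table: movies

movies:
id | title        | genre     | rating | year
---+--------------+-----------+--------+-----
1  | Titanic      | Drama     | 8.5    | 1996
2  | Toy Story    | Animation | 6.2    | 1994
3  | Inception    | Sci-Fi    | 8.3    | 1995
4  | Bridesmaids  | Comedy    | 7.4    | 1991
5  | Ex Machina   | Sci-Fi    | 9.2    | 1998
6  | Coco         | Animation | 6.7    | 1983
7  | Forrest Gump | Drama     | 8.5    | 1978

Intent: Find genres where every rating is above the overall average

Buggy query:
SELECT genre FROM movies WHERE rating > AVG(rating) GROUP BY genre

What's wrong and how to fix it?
Bug: AVG() is an aggregate; it can't sit directly in WHERE

Fix: Compute the overall average in a scalar subquery and compare each group's MIN against it in HAVING

Corrected query:
SELECT genre FROM movies GROUP BY genre HAVING MIN(rating) > (SELECT AVG(rating) FROM movies)

Result:
genre 
------
Drama 
Sci-Fi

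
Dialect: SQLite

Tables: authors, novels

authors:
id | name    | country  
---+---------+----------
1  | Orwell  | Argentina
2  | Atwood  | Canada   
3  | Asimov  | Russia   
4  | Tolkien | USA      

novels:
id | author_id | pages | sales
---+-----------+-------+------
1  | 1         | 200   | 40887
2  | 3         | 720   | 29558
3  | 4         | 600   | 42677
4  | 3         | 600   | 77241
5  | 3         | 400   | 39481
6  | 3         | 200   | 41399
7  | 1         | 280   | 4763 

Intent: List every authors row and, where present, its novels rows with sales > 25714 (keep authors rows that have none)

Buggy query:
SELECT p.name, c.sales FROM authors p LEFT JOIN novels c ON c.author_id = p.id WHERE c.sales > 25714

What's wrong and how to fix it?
Bug: A WHERE condition on the right-hand table after LEFT JOIN drops unmatched parents

Fix: Put 'c.sales > 25714' in the JOIN's ON clause instead of WHERE

Corrected query:
SELECT p.name, c.sales FROM authors p LEFT JOIN novels c ON c.author_id = p.id AND c.sales > 25714

Result:
name    | sales
--------+------
Orwell  | 40887
Atwood  | NULL 
Asimov  | 29558
Asimov  | 39481
Asimov  | 41399
Asimov  | 77241
Tolkien | 42677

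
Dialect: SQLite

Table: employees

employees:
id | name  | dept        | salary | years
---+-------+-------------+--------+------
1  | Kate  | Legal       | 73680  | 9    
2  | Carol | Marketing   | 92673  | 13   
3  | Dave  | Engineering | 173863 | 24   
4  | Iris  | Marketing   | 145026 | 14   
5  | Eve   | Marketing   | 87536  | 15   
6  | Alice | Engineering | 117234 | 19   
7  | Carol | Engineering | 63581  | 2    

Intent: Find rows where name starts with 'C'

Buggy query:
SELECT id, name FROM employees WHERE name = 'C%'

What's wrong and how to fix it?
Bug: '=' compares the literal string including the % character; pattern matching needs LIKE

Fix: Use LIKE for wildcard pattern matching

Corrected query:
SELECT id, name FROM employees WHERE name LIKE 'C%'

Result:
id | name 
---+------
2  | Carol
7  | Carol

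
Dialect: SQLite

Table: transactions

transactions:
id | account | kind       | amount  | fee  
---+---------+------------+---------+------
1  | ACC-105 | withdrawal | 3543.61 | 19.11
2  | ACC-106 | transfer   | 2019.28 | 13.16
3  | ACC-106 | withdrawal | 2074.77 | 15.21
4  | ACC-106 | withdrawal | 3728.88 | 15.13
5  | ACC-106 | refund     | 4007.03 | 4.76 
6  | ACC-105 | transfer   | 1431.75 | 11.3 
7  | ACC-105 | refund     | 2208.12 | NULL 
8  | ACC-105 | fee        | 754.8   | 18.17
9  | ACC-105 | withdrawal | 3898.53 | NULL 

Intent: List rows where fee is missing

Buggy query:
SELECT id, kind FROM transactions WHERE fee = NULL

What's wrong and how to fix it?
Bug: '= NULL' is always unknown in SQL three-valued logic, so no rows match

Fix: Replace '= NULL' with 'IS NULL'

Corrected query:
SELECT id, kind FROM transactions WHERE fee IS NULL

Result:
id | kind      
---+-----------
7  | refund    
9  | withdrawal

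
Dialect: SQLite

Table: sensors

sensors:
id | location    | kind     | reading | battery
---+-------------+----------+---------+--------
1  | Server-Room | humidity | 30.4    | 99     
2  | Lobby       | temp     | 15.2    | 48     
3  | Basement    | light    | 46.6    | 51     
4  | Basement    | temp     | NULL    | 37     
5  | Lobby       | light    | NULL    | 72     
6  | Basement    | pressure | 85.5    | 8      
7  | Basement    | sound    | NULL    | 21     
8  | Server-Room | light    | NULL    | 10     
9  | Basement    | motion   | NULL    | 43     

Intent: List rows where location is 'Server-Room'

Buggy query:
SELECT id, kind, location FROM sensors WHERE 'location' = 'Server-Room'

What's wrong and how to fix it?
Bug: Single quotes denote string literals in SQL; the column name is being compared as a constant string

Fix: Reference the column as location without single quotes

Corrected query:
SELECT id, kind, location FROM sensors WHERE location = 'Server-Room'

Result:
id | kind     | location   
---+----------+------------
1  | humidity | Server-Room
8  | light    | Server-Room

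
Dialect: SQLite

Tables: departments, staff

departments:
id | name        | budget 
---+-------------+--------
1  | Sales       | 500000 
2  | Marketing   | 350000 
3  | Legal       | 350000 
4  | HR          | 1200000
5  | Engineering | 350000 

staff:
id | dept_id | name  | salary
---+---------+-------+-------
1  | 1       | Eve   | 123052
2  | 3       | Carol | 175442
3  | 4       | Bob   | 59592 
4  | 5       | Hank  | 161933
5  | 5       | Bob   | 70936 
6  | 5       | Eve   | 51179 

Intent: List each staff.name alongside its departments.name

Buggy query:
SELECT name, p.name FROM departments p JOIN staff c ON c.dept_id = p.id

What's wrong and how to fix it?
Bug: 'name' exists in both joined tables, so the database can't tell which one is meant

Fix: Prefix ambiguous columns with the table alias

Corrected query:
SELECT c.name, p.name FROM departments p JOIN staff c ON c.dept_id = p.id

Result:
name  | name       
------+------------
Eve   | Sales      
Carol | Legal      
Bob   | HR         
Hank  | Engineering
Bob   | Engineering
Eve   | Engineering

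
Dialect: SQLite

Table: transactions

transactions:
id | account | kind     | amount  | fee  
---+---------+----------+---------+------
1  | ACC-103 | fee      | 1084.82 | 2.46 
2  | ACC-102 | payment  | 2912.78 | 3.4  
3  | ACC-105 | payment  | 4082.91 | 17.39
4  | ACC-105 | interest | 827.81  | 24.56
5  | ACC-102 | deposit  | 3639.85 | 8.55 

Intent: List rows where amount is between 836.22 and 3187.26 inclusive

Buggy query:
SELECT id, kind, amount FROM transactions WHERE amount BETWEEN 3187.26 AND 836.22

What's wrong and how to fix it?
Bug: BETWEEN expects the lower bound first; with 3187.26 AND 836.22 the range is empty

Fix: Swap the bounds so the smaller value comes first

Corrected query:
SELECT id, kind, amount FROM transactions WHERE amount BETWEEN 836.22 AND 3187.26

Result:
id | kind    | amount 
---+---------+--------
1  | fee     | 1084.82
2  | payment | 2912.78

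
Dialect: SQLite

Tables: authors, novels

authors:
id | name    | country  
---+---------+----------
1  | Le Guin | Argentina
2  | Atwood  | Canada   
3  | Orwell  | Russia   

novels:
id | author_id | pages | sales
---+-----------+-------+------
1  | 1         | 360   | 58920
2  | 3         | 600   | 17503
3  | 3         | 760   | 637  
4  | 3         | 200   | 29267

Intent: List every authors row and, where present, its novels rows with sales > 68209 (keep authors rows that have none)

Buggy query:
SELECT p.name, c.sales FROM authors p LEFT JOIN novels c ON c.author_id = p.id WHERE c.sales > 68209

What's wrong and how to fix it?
Bug: A WHERE condition on the right-hand table after LEFT JOIN drops unmatched parents

Fix: Put 'c.sales > 68209' in the JOIN's ON clause instead of WHERE

Corrected query:
SELECT p.name, c.sales FROM authors p LEFT JOIN novels c ON c.author_id = p.id AND c.sales > 68209

Result:
name    | sales
--------+------
Le Guin | NULL 
Atwood  | NULL 
Orwell  | NULL 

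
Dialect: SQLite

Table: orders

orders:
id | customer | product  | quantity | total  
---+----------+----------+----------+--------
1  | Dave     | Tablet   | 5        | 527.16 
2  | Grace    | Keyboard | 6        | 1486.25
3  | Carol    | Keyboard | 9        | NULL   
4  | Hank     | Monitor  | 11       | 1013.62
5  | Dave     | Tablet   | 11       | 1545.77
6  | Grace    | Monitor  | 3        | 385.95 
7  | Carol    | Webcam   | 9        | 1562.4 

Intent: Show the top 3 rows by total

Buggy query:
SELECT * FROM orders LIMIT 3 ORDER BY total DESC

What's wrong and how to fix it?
Bug: ORDER BY cannot follow LIMIT; LIMIT is the final clause

Fix: Swap the clauses: ORDER BY first, then LIMIT

Corrected query:
SELECT * FROM orders ORDER BY total DESC LIMIT 3

Result:
id | customer | product  | quantity | total  
---+----------+----------+----------+--------
7  | Carol    | Webcam   | 9        | 1562.4 
5  | Dave     | Tablet   | 11       | 1545.77
2  | Grace    | Keyboard | 6        | 1486.25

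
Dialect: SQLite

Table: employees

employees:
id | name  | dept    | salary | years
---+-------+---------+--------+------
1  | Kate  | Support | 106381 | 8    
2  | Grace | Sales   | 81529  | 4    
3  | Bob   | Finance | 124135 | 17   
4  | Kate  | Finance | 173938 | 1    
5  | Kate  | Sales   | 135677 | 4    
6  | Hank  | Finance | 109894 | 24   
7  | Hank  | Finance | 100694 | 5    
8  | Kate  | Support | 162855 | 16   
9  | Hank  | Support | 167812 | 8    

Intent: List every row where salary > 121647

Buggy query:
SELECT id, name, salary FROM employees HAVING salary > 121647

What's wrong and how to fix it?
Bug: This is a non-aggregate query (no GROUP BY, no aggregates), so in SQLite the HAVING clause is invalid here; a row-level condition belongs in WHERE

Fix: Replace HAVING with WHERE since the condition applies to individual rows

Corrected query:
SELECT id, name, salary FROM employees WHERE salary > 121647

Result:
id | name | salary
---+------+-------
3  | Bob  | 124135
4  | Kate | 173938
5  | Kate | 135677
8  | Kate | 162855
9  | Hank | 167812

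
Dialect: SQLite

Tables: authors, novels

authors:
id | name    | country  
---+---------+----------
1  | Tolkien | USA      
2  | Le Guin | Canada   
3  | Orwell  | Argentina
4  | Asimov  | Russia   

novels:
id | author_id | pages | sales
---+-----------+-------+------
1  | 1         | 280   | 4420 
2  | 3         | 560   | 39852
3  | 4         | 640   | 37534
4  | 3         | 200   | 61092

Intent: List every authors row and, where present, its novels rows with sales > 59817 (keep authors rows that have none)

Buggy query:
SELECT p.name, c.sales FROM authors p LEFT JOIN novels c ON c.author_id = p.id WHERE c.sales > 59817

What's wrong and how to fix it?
Bug: A WHERE condition on the right-hand table after LEFT JOIN drops unmatched parents

Fix: Move the right-table condition into the ON clause so unmatched parents are kept

Corrected query:
SELECT p.name, c.sales FROM authors p LEFT JOIN novels c ON c.author_id = p.id AND c.sales > 59817

Result:
name    | sales
--------+------
Tolkien | NULL 
Le Guin | NULL 
Orwell  | 61092
Asimov  | NULL 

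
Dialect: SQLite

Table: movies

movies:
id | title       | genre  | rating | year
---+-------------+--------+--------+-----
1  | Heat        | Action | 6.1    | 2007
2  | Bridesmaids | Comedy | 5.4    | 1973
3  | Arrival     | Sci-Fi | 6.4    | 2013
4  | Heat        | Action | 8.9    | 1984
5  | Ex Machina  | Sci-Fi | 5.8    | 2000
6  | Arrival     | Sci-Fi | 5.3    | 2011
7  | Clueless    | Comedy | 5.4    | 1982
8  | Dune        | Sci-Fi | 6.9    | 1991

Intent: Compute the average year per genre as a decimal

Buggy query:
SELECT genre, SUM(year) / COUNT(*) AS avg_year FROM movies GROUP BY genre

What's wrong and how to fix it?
Bug: Both operands are integers, so '/' performs integer division and truncates

Fix: Cast one side to REAL so the division keeps the fractional part

Corrected query:
SELECT genre, SUM(year) * 1.0 / COUNT(*) AS avg_year FROM movies GROUP BY genre

Result:
genre  | avg_year
-------+---------
Action | 1995.5  
Comedy | 1977.5  
Sci-Fi | 2003.75 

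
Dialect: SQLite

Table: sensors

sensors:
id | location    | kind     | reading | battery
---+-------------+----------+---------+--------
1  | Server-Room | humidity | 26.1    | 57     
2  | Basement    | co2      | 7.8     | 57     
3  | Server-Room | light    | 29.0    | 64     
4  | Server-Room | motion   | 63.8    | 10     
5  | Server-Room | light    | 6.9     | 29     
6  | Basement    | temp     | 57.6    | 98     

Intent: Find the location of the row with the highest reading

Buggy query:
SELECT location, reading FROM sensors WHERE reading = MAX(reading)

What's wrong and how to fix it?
Bug: MAX(reading) is an aggregate and cannot be used directly in WHERE

Fix: Use a subquery: WHERE reading = (SELECT MAX(reading) FROM sensors)

Corrected query:
SELECT location, reading FROM sensors WHERE reading = (SELECT MAX(reading) FROM sensors)

Result:
location    | reading
------------+--------
Server-Room | 63.8   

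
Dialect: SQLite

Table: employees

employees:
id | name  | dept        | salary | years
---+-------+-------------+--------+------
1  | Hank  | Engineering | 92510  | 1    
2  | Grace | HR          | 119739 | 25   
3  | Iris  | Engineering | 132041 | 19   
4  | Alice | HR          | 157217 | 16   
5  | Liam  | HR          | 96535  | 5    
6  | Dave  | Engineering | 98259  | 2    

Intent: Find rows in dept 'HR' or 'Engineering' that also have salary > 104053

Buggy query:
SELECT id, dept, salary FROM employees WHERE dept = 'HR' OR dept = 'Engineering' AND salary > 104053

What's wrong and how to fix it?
Bug: Without parentheses, AND is evaluated before OR, so the salary filter only applies to the 'Engineering' branch

Fix: Add parentheses around the OR so the AND applies to both alternatives

Corrected query:
SELECT id, dept, salary FROM employees WHERE (dept = 'HR' OR dept = 'Engineering') AND salary > 104053

Result:
id | dept        | salary
---+-------------+-------
2  | HR          | 119739
3  | Engineering | 132041
4  | HR          | 157217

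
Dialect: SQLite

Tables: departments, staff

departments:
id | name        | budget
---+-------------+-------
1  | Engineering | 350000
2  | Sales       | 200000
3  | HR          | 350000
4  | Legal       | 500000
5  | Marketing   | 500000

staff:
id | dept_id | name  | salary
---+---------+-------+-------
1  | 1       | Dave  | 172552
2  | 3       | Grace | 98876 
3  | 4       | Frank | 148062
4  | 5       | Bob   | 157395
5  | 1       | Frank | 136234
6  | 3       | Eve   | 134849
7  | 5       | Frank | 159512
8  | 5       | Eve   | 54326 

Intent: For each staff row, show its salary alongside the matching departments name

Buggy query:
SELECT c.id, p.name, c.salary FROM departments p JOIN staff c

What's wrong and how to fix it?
Bug: JOIN with no ON clause produces a cartesian product; every staff row pairs with every departments row

Fix: Specify the join condition linking the foreign key to the parent id

Corrected query:
SELECT c.id, p.name, c.salary FROM departments p JOIN staff c ON c.dept_id = p.id

Result:
id | name        | salary
---+-------------+-------
1  | Engineering | 172552
2  | HR          | 98876 
3  | Legal       | 148062
4  | Marketing   | 157395
5  | Engineering | 136234
6  | HR          | 134849
7  | Marketing   | 159512
8  | Marketing   | 54326 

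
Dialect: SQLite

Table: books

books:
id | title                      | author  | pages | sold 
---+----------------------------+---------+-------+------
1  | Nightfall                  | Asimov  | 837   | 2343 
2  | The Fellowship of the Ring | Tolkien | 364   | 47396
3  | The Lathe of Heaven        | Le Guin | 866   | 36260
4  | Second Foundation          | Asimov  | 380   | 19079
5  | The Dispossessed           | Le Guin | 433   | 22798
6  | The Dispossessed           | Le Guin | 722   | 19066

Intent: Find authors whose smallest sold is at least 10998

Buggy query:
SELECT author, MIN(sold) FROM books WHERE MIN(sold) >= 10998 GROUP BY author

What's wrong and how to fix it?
Bug: Aggregates like MIN are computed per group after WHERE runs

Fix: Replace WHERE with HAVING after the GROUP BY

Corrected query:
SELECT author, MIN(sold) FROM books GROUP BY author HAVING MIN(sold) >= 10998

Result:
author  | MIN(sold)
--------+----------
Le Guin | 19066    
Tolkien | 47396    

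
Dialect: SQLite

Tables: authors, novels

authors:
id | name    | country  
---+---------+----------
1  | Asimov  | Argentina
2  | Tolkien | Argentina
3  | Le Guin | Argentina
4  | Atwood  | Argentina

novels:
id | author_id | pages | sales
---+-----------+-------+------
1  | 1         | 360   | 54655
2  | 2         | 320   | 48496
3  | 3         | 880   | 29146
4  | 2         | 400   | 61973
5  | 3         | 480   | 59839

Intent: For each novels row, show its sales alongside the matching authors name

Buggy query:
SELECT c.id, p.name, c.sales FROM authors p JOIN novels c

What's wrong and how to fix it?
Bug: JOIN with no ON clause produces a cartesian product; every novels row pairs with every authors row

Fix: Specify the join condition linking the foreign key to the parent id

Corrected query:
SELECT c.id, p.name, c.sales FROM authors p JOIN novels c ON c.author_id = p.id

Result:
id | name    | sales
---+---------+------
1  | Asimov  | 54655
2  | Tolkien | 48496
3  | Le Guin | 29146
4  | Tolkien | 61973
5  | Le Guin | 59839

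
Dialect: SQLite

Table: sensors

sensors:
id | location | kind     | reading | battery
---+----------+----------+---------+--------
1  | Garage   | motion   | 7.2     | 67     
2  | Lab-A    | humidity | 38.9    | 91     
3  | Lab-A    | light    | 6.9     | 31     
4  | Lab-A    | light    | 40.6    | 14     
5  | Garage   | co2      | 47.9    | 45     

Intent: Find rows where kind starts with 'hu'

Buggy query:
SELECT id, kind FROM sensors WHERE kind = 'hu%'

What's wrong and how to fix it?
Bug: '=' compares the literal string including the % character; pattern matching needs LIKE

Fix: Use LIKE for wildcard pattern matching

Corrected query:
SELECT id, kind FROM sensors WHERE kind LIKE 'hu%'

Result:
id | kind    
---+---------
2  | humidity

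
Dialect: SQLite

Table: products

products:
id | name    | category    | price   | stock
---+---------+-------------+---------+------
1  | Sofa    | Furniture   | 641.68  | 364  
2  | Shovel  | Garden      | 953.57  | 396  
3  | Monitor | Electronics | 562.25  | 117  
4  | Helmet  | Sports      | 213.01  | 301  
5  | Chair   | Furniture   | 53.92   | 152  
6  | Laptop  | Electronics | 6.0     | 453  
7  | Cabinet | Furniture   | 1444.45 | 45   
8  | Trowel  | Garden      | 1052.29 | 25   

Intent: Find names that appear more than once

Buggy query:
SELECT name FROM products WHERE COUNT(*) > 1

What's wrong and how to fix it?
Bug: COUNT(*) is an aggregate and cannot be used in WHERE

Fix: Group first, then use HAVING for the count condition

Corrected query:
SELECT name FROM products GROUP BY name HAVING COUNT(*) > 1

Result:
(no rows)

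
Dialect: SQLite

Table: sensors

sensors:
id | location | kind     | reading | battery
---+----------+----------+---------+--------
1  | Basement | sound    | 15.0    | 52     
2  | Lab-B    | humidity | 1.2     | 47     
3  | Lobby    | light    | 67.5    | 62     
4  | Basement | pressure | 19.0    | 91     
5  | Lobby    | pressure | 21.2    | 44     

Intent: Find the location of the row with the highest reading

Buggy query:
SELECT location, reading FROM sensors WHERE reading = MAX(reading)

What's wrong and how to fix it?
Bug: MAX(reading) is an aggregate and cannot be used directly in WHERE

Fix: Use a subquery: WHERE reading = (SELECT MAX(reading) FROM sensors)

Corrected query:
SELECT location, reading FROM sensors WHERE reading = (SELECT MAX(reading) FROM sensors)

Result:
location | reading
---------+--------
Lobby    | 67.5   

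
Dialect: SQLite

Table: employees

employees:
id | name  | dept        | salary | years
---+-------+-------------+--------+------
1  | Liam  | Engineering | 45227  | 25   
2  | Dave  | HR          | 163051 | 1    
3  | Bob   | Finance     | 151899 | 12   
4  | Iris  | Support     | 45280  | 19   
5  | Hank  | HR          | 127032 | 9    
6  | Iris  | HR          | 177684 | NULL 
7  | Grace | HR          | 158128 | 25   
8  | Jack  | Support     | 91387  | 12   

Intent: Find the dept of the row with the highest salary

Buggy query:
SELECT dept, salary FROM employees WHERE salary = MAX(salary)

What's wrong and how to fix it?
Bug: WHERE is evaluated per row; an aggregate over the whole table isn't defined there

Fix: Wrap MAX in a scalar subquery so WHERE compares against a single value

Corrected query:
SELECT dept, salary FROM employees WHERE salary = (SELECT MAX(salary) FROM employees)

Result:
dept | salary
-----+-------
HR   | 177684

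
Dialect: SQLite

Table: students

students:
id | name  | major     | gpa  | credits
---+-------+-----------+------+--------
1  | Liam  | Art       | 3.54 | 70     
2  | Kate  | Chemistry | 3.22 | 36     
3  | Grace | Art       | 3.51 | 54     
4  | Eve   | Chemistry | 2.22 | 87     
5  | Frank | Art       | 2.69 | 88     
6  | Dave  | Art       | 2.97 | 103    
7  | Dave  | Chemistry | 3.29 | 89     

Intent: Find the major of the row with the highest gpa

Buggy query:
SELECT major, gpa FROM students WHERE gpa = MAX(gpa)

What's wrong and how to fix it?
Bug: MAX(gpa) is an aggregate and cannot be used directly in WHERE

Fix: Use a subquery: WHERE gpa = (SELECT MAX(gpa) FROM students)

Corrected query:
SELECT major, gpa FROM students WHERE gpa = (SELECT MAX(gpa) FROM students)

Result:
major | gpa 
------+-----
Art   | 3.54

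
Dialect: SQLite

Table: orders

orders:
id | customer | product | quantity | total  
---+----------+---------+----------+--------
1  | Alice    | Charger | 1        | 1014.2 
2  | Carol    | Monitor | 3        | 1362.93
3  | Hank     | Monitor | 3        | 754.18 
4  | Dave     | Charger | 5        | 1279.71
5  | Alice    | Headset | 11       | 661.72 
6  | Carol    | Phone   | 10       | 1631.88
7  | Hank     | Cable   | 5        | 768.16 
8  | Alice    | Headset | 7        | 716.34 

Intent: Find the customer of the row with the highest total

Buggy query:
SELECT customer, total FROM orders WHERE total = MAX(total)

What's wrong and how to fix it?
Bug: MAX(total) is an aggregate and cannot be used directly in WHERE

Fix: Wrap MAX in a scalar subquery so WHERE compares against a single value

Corrected query:
SELECT customer, total FROM orders WHERE total = (SELECT MAX(total) FROM orders)

Result:
customer | total  
---------+--------
Carol    | 1631.88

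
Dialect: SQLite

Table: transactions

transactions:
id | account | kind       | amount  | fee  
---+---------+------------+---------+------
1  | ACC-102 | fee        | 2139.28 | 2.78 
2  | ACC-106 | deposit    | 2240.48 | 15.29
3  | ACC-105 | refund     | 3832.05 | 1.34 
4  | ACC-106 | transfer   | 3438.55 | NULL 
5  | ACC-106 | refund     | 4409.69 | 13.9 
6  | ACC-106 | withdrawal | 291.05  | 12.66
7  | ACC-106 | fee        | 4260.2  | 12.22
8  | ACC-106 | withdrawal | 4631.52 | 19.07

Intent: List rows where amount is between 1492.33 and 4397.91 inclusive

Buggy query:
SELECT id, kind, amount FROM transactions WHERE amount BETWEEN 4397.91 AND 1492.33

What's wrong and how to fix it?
Bug: BETWEEN expects the lower bound first; with 4397.91 AND 1492.33 the range is empty

Fix: Swap the bounds so the smaller value comes first

Corrected query:
SELECT id, kind, amount FROM transactions WHERE amount BETWEEN 1492.33 AND 4397.91

Result:
id | kind     | amount 
---+----------+--------
1  | fee      | 2139.28
2  | deposit  | 2240.48
3  | refund   | 3832.05
4  | transfer | 3438.55
7  | fee      | 4260.2 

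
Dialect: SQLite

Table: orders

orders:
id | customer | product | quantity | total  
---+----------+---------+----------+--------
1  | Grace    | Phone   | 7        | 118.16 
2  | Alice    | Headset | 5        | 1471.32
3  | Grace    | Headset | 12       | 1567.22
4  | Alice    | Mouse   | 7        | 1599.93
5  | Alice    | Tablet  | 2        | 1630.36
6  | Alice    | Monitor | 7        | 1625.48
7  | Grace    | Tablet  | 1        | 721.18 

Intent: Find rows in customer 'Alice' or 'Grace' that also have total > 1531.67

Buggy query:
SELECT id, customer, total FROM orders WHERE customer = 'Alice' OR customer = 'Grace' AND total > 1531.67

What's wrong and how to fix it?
Bug: Without parentheses, AND is evaluated before OR, so the total filter only applies to the 'Grace' branch

Fix: Add parentheses around the OR so the AND applies to both alternatives

Corrected query:
SELECT id, customer, total FROM orders WHERE (customer = 'Alice' OR customer = 'Grace') AND total > 1531.67

Result:
id | customer | total  
---+----------+--------
3  | Grace    | 1567.22
4  | Alice    | 1599.93
5  | Alice    | 1630.36
6  | Alice    | 1625.48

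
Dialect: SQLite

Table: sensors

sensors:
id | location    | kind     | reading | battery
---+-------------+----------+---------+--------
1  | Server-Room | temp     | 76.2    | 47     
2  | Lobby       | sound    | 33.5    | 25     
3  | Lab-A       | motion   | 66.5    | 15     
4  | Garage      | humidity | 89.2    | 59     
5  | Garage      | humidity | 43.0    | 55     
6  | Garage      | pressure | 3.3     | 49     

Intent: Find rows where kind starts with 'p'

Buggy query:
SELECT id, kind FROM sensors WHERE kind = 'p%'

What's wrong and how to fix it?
Bug: '=' compares the literal string including the % character; pattern matching needs LIKE

Fix: Replace '=' with LIKE so 'p%' is treated as a pattern

Corrected query:
SELECT id, kind FROM sensors WHERE kind LIKE 'p%'

Result:
id | kind    
---+---------
6  | pressure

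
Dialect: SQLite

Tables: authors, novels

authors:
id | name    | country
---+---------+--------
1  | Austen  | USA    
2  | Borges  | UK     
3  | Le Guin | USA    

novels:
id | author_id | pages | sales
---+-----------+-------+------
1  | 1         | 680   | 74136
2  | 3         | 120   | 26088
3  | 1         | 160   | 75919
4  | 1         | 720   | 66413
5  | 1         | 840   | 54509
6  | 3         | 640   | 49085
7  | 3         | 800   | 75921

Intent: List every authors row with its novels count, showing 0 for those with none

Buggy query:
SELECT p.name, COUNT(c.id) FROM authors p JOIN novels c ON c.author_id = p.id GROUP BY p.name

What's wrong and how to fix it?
Bug: INNER JOIN drops authors rows that have no matching novels rows

Fix: Use LEFT JOIN so parents without children still appear (COUNT(c.id) gives 0)

Corrected query:
SELECT p.name, COUNT(c.id) FROM authors p LEFT JOIN novels c ON c.author_id = p.id GROUP BY p.name

Result:
name    | COUNT(c.id)
--------+------------
Austen  | 4          
Borges  | 0          
Le Guin | 3          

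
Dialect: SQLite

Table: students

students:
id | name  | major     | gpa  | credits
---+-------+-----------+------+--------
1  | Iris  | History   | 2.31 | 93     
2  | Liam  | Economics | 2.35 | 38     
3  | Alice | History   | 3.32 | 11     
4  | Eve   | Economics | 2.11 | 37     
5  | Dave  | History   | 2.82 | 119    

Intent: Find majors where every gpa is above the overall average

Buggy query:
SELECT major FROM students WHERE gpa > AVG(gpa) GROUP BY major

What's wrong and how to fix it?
Bug: WHERE evaluates per row before aggregation, so AVG() is unavailable

Fix: Use a subquery for AVG and a HAVING MIN(...) filter so the condition holds for every row in the group

Corrected query:
SELECT major FROM students GROUP BY major HAVING MIN(gpa) > (SELECT AVG(gpa) FROM students)

Result:
(no rows)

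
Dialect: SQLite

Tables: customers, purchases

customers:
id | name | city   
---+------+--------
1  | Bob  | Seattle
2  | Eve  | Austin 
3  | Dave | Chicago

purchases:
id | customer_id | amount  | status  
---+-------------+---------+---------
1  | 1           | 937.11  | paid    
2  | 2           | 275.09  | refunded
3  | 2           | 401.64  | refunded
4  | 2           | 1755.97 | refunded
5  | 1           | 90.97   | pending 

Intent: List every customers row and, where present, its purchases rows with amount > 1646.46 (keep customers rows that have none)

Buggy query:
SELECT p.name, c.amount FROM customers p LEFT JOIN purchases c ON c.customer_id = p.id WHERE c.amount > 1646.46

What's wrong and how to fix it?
Bug: Filtering c.amount in WHERE discards the NULL rows produced by LEFT JOIN, turning it into an inner join

Fix: Move the right-table condition into the ON clause so unmatched parents are kept

Corrected query:
SELECT p.name, c.amount FROM customers p LEFT JOIN purchases c ON c.customer_id = p.id AND c.amount > 1646.46

Result:
name | amount 
-----+--------
Bob  | NULL   
Eve  | 1755.97
Dave | NULL   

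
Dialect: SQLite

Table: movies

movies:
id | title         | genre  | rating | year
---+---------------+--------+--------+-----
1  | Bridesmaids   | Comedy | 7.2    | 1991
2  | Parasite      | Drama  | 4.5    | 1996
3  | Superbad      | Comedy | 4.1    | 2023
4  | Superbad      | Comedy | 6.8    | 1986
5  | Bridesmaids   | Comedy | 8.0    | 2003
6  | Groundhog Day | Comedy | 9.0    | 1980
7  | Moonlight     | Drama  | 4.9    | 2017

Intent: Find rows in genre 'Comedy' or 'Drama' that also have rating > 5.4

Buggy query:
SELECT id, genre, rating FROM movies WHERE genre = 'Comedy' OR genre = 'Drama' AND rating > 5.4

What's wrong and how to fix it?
Bug: AND binds tighter than OR, so this parses as genre = 'Comedy' OR (genre = 'Drama' AND rating > 5.4)

Fix: Group the OR with parentheses (or use IN), then AND the threshold

Corrected query:
SELECT id, genre, rating FROM movies WHERE (genre = 'Comedy' OR genre = 'Drama') AND rating > 5.4

Result:
id | genre  | rating
---+--------+-------
1  | Comedy | 7.2   
4  | Comedy | 6.8   
5  | Comedy | 8     
6  | Comedy | 9     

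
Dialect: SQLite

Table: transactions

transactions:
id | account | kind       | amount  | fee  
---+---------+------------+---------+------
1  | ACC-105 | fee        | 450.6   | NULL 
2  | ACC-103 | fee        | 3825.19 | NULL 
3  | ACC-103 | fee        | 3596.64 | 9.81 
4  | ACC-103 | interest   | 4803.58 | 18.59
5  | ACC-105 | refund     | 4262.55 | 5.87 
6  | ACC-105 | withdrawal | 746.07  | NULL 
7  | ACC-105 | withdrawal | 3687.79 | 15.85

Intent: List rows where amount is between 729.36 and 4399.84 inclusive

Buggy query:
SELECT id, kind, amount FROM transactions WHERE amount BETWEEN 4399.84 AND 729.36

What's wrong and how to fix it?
Bug: BETWEEN expects the lower bound first; with 4399.84 AND 729.36 the range is empty

Fix: Swap the bounds so the smaller value comes first

Corrected query:
SELECT id, kind, amount FROM transactions WHERE amount BETWEEN 729.36 AND 4399.84

Result:
id | kind       | amount 
---+------------+--------
2  | fee        | 3825.19
3  | fee        | 3596.64
5  | refund     | 4262.55
6  | withdrawal | 746.07 
7  | withdrawal | 3687.79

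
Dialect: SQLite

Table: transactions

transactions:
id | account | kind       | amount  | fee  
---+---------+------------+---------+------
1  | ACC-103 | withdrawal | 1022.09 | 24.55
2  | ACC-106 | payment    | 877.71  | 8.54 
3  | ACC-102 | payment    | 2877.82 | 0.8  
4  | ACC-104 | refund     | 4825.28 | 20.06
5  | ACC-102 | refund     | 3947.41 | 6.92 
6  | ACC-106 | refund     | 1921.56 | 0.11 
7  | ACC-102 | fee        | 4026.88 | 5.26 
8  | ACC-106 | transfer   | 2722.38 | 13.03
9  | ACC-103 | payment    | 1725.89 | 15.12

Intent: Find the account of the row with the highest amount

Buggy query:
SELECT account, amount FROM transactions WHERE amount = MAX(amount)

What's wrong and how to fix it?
Bug: WHERE is evaluated per row; an aggregate over the whole table isn't defined there

Fix: Use a subquery: WHERE amount = (SELECT MAX(amount) FROM transactions)

Corrected query:
SELECT account, amount FROM transactions WHERE amount = (SELECT MAX(amount) FROM transactions)

Result:
account | amount 
--------+--------
ACC-104 | 4825.28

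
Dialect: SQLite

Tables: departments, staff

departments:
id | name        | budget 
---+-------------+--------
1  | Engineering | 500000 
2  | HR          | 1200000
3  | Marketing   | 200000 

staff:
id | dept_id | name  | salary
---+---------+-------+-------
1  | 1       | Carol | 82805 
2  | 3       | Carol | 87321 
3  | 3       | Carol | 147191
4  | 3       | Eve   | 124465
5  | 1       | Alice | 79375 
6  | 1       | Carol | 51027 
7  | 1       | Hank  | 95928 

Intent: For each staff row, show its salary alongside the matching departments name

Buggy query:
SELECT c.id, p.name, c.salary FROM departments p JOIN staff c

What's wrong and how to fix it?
Bug: JOIN with no ON clause produces a cartesian product; every staff row pairs with every departments row

Fix: Specify the join condition linking the foreign key to the parent id

Corrected query:
SELECT c.id, p.name, c.salary FROM departments p JOIN staff c ON c.dept_id = p.id

Result:
id | name        | salary
---+-------------+-------
1  | Engineering | 82805 
2  | Marketing   | 87321 
3  | Marketing   | 147191
4  | Marketing   | 124465
5  | Engineering | 79375 
6  | Engineering | 51027 
7  | Engineering | 95928 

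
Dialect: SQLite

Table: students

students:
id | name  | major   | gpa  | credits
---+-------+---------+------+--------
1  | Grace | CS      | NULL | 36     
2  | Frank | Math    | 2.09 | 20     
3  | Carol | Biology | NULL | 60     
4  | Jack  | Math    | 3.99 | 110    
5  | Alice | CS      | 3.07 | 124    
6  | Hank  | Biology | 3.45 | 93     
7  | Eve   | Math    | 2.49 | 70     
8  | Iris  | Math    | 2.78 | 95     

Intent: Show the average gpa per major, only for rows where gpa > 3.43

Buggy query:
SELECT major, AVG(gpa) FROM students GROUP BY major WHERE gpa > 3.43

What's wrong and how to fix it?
Bug: WHERE cannot follow GROUP BY

Fix: Place WHERE between FROM and GROUP BY

Corrected query:
SELECT major, AVG(gpa) FROM students WHERE gpa > 3.43 GROUP BY major

Result:
major   | AVG(gpa)
--------+---------
Biology | 3.45    
Math    | 3.99    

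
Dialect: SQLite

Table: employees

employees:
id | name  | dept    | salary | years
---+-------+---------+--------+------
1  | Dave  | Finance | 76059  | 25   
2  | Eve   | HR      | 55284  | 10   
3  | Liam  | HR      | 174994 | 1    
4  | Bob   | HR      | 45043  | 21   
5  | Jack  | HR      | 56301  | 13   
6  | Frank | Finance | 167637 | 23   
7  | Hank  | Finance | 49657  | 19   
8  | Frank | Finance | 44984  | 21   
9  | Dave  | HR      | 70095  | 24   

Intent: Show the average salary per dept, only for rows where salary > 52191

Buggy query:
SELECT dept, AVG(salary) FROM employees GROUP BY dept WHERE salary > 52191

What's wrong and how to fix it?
Bug: WHERE cannot follow GROUP BY

Fix: Move the WHERE clause before GROUP BY

Corrected query:
SELECT dept, AVG(salary) FROM employees WHERE salary > 52191 GROUP BY dept

Result:
dept    | AVG(salary)
--------+------------
Finance | 121848     
HR      | 89168.5    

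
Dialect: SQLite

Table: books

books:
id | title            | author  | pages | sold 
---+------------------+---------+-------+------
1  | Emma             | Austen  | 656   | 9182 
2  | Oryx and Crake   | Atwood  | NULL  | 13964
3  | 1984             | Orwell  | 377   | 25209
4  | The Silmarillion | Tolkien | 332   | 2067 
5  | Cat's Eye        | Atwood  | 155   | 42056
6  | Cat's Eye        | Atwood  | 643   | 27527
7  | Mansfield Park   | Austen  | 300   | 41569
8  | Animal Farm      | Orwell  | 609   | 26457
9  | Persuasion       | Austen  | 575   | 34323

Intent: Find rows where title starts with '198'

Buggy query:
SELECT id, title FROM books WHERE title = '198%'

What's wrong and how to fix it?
Bug: Wildcards only work with LIKE; '=' treats '%' as a literal character

Fix: Replace '=' with LIKE so '198%' is treated as a pattern

Corrected query:
SELECT id, title FROM books WHERE title LIKE '198%'

Result:
id | title
---+------
3  | 1984 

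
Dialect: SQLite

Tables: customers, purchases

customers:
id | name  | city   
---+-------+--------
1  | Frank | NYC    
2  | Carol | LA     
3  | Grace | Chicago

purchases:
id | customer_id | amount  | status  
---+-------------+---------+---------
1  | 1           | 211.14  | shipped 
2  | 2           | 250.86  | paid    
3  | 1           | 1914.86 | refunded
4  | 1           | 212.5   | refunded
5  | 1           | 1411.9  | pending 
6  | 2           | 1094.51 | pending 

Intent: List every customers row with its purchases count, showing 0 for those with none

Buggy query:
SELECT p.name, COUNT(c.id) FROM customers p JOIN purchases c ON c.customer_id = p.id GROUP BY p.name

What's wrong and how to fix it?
Bug: INNER JOIN drops customers rows that have no matching purchases rows

Fix: Use LEFT JOIN so parents without children still appear (COUNT(c.id) gives 0)

Corrected query:
SELECT p.name, COUNT(c.id) FROM customers p LEFT JOIN purchases c ON c.customer_id = p.id GROUP BY p.name

Result:
name  | COUNT(c.id)
------+------------
Carol | 2          
Frank | 4          
Grace | 0          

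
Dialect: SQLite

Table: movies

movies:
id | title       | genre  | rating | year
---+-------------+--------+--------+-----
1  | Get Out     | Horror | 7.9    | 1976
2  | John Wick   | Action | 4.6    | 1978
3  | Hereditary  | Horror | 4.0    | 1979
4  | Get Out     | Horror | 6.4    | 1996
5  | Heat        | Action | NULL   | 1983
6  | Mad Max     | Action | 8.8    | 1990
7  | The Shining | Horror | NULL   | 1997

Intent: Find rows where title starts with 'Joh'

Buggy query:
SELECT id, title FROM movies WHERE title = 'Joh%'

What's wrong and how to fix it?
Bug: Wildcards only work with LIKE; '=' treats '%' as a literal character

Fix: Replace '=' with LIKE so 'Joh%' is treated as a pattern

Corrected query:
SELECT id, title FROM movies WHERE title LIKE 'Joh%'

Result:
id | title    
---+----------
2  | John Wick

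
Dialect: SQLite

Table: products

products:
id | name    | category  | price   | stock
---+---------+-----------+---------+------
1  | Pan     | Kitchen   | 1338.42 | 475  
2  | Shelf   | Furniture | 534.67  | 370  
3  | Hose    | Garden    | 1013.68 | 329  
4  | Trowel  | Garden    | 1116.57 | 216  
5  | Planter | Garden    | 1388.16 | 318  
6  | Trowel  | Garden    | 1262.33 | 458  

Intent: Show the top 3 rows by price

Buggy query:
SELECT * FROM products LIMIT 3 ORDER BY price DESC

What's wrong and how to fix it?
Bug: ORDER BY cannot follow LIMIT; LIMIT is the final clause

Fix: Swap the clauses: ORDER BY first, then LIMIT

Corrected query:
SELECT * FROM products ORDER BY price DESC LIMIT 3

Result:
id | name    | category | price   | stock
---+---------+----------+---------+------
5  | Planter | Garden   | 1388.16 | 318  
1  | Pan     | Kitchen  | 1338.42 | 475  
6  | Trowel  | Garden   | 1262.33 | 458  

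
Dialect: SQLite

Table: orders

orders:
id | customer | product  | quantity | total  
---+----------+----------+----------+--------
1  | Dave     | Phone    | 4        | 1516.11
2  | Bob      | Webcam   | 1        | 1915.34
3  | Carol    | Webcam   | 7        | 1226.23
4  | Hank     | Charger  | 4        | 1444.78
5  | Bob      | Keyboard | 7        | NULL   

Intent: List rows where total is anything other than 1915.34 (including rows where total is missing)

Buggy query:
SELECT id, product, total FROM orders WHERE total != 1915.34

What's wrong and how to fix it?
Bug: 'total != 1915.34' is unknown when total is NULL, so NULL rows are silently excluded

Fix: Handle NULL separately with IS NULL alongside the inequality

Corrected query:
SELECT id, product, total FROM orders WHERE total != 1915.34 OR total IS NULL

Result:
id | product  | total  
---+----------+--------
1  | Phone    | 1516.11
3  | Webcam   | 1226.23
4  | Charger  | 1444.78
5  | Keyboard | NULL   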